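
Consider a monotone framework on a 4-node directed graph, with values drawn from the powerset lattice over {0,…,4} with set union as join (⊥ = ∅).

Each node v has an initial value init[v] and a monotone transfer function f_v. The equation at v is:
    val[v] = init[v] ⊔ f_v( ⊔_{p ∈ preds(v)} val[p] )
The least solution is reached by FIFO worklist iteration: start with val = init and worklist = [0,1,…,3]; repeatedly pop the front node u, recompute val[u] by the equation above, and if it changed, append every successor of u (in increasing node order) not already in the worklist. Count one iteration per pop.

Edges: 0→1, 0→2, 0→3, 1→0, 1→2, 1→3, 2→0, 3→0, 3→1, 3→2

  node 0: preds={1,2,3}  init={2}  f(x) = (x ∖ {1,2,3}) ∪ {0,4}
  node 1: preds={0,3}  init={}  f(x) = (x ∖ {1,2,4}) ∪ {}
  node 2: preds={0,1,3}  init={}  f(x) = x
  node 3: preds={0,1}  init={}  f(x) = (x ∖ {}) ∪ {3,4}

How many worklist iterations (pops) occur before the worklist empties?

9

Worklist (9 pops):
  #1 pop 0: in={} → {0,2,4} (was {2}); enqueue []
  #2 pop 1: in={0,2,4} → {0} (was {}); enqueue [0]
  #3 pop 2: in={0,2,4} → {0,2,4} (was {}); enqueue []
  #4 pop 3: in={0,2,4} → {0,2,3,4} (was {}); enqueue [1,2]
  #5 pop 0: in={0,2,3,4} → {0,2,4} (no change)
  #6 pop 1: in={0,2,3,4} → {0,3} (was {0}); enqueue [0,3]
  #7 pop 2: in={0,2,3,4} → {0,2,3,4} (was {0,2,4}); enqueue []
  #8 pop 0: in={0,2,3,4} → {0,2,4} (no change)
  #9 pop 3: in={0,2,3,4} → {0,2,3,4} (no change)

Fixpoint:
  val[0] = {0,2,4}
  val[1] = {0,3}
  val[2] = {0,2,3,4}
  val[3] = {0,2,3,4}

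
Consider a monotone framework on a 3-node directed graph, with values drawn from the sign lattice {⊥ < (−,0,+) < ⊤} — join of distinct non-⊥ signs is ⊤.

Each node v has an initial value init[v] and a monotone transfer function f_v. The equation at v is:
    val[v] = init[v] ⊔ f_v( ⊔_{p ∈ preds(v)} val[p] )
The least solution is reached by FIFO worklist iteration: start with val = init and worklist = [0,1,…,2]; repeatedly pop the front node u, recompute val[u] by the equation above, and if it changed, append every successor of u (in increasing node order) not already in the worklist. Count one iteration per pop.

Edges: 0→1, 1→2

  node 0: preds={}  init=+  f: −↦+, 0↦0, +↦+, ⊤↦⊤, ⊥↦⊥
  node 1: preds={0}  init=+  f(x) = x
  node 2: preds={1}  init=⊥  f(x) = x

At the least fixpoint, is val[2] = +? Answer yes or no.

yes

Iteration log — 3 steps:
  step 1. node 0  ⊔preds=⊥  new=+  stable
  step 2. node 1  ⊔preds=+  new=+  stable
  step 3. node 2  ⊔preds=+  new=+  old=⊥  +wl: 

Least fixpoint reached:
  node 0: +
  node 1: +
  node 2: +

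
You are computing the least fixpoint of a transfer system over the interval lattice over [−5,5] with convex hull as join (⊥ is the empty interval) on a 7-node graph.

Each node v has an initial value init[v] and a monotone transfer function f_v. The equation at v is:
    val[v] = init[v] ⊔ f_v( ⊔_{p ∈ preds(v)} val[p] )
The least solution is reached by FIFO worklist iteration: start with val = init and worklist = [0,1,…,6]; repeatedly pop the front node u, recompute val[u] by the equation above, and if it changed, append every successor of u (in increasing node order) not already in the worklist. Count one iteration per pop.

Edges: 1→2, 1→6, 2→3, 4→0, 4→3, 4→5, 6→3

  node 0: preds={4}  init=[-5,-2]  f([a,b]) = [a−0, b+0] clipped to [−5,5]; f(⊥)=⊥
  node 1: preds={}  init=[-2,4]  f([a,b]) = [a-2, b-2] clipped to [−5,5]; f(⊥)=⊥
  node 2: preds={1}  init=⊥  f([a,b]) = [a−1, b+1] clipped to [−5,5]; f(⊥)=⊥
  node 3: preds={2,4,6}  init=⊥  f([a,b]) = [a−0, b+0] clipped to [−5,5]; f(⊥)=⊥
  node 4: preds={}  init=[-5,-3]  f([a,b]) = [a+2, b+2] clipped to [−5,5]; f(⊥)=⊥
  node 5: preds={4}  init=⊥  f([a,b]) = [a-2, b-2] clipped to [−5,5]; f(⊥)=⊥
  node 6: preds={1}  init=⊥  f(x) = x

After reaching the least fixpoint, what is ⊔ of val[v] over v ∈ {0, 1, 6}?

Worklist (8 pops):
  #1 pop 0: in=[-5,-3] → [-5,-2] (no change)
  #2 pop 1: in=⊥ → [-2,4] (no change)
  #3 pop 2: in=[-2,4] → [-3,5] (was ⊥); enqueue []
  #4 pop 3: in=[-5,5] → [-5,5] (was ⊥); enqueue []
  #5 pop 4: in=⊥ → [-5,-3] (no change)
  #6 pop 5: in=[-5,-3] → [-5,-5] (was ⊥); enqueue []
  #7 pop 6: in=[-2,4] → [-2,4] (was ⊥); enqueue [3]
  #8 pop 3: in=[-5,5] → [-5,5] (no change)

Fixpoint:
  val[0] = [-5,-2]
  val[1] = [-2,4]
  val[2] = [-3,5]
  val[3] = [-5,5]
  val[4] = [-5,-3]
  val[5] = [-5,-5]
  val[6] = [-2,4]

[-5,4]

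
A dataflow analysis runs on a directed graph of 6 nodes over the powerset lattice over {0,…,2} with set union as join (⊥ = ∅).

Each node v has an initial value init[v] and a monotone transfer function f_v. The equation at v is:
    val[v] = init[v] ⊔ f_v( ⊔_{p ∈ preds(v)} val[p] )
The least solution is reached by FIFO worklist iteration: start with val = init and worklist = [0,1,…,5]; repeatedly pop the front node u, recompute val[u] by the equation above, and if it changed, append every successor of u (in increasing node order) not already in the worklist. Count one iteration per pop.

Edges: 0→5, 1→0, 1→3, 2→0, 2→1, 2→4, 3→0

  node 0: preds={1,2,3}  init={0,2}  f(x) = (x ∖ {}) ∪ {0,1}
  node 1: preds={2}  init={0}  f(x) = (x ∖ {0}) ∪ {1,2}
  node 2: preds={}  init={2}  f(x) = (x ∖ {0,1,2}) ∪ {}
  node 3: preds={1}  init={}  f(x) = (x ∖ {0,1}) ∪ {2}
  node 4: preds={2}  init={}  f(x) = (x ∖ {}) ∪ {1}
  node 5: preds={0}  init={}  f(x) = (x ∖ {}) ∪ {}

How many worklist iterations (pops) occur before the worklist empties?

Worklist (7 pops):
  #1 pop 0: in={0,2} → {0,1,2} (was {0,2}); enqueue []
  #2 pop 1: in={2} → {0,1,2} (was {0}); enqueue [0]
  #3 pop 2: in={} → {2} (no change)
  #4 pop 3: in={0,1,2} → {2} (was {}); enqueue []
  #5 pop 4: in={2} → {1,2} (was {}); enqueue []
  #6 pop 5: in={0,1,2} → {0,1,2} (was {}); enqueue []
  #7 pop 0: in={0,1,2} → {0,1,2} (no change)

Fixpoint:
  val[0] = {0,1,2}
  val[1] = {0,1,2}
  val[2] = {2}
  val[3] = {2}
  val[4] = {1,2}
  val[5] = {0,1,2}

7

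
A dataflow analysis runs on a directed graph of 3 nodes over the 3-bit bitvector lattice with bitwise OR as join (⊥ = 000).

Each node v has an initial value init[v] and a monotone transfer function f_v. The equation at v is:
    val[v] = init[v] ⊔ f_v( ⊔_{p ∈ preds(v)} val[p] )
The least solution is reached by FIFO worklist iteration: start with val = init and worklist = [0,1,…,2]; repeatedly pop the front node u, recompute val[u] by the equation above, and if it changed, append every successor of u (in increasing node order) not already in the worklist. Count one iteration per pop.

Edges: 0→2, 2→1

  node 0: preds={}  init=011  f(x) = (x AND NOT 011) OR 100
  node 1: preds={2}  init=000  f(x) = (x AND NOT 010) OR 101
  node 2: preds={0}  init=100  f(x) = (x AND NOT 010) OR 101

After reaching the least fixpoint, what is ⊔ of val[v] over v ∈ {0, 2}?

111

Worklist (4 pops):
  #1 pop 0: in=000 → 111 (was 011); enqueue []
  #2 pop 1: in=100 → 101 (was 000); enqueue []
  #3 pop 2: in=111 → 101 (was 100); enqueue [1]
  #4 pop 1: in=101 → 101 (no change)

Fixpoint:
  val[0] = 111
  val[1] = 101
  val[2] = 101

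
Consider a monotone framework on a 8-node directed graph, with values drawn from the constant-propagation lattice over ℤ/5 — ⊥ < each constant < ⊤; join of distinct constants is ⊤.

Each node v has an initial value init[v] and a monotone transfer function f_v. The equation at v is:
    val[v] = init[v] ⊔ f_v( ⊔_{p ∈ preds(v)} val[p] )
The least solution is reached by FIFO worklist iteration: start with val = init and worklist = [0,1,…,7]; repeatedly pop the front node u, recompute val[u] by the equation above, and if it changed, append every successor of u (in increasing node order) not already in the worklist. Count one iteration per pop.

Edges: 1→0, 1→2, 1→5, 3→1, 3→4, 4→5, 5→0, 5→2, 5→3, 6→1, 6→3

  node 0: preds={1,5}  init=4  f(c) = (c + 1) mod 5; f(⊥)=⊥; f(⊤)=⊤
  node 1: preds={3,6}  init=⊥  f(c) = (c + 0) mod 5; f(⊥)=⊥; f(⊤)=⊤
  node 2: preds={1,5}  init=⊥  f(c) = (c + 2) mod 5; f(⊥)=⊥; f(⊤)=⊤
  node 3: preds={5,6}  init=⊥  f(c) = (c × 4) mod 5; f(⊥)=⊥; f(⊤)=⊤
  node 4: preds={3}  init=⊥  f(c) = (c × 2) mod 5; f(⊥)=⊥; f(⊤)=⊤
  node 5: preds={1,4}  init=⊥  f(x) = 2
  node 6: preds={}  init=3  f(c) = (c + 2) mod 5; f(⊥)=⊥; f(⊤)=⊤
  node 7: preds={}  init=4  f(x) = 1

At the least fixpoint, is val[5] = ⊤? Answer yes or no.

no

Trace (17 dequeues):
  [1] u=0 | in ⊥ | out 4 | ==
  [2] u=1 | in 3 | out 3 | prev ⊥ | push {0}
  [3] u=2 | in 3 | out 0 | prev ⊥ | push {}
  [4] u=3 | in 3 | out 2 | prev ⊥ | push {1}
  [5] u=4 | in 2 | out 4 | prev ⊥ | push {}
  [6] u=5 | in ⊤ | out 2 | prev ⊥ | push {2,3}
  [7] u=6 | in ⊥ | out 3 | ==
  [8] u=7 | in ⊥ | out ⊤ | prev 4 | push {}
  [9] u=0 | in ⊤ | out ⊤ | prev 4 | push {}
  [10] u=1 | in ⊤ | out ⊤ | prev 3 | push {0,5}
  [11] u=2 | in ⊤ | out ⊤ | prev 0 | push {}
  [12] u=3 | in ⊤ | out ⊤ | prev 2 | push {1,4}
  [13] u=0 | in ⊤ | out ⊤ | ==
  [14] u=5 | in ⊤ | out 2 | ==
  [15] u=1 | in ⊤ | out ⊤ | ==
  [16] u=4 | in ⊤ | out ⊤ | prev 4 | push {5}
  [17] u=5 | in ⊤ | out 2 | ==

Converged values:
  [0] ⊤
  [1] ⊤
  [2] ⊤
  [3] ⊤
  [4] ⊤
  [5] 2
  [6] 3
  [7] ⊤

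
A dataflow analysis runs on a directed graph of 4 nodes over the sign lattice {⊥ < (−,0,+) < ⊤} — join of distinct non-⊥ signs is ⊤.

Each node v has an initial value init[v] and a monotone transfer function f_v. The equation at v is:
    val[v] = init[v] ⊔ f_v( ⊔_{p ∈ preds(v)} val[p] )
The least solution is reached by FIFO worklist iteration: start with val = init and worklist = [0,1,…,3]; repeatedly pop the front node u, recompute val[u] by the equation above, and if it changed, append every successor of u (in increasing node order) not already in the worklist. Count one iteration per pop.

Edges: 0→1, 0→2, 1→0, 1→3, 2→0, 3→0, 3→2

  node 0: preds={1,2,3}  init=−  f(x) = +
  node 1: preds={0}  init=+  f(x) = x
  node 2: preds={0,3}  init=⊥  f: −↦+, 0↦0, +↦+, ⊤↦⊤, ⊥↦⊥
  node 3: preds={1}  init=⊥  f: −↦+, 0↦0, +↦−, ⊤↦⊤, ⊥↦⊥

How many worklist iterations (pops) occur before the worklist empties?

Trace (6 dequeues):
  [1] u=0 | in + | out ⊤ | prev − | push {}
  [2] u=1 | in ⊤ | out ⊤ | prev + | push {0}
  [3] u=2 | in ⊤ | out ⊤ | prev ⊥ | push {}
  [4] u=3 | in ⊤ | out ⊤ | prev ⊥ | push {2}
  [5] u=0 | in ⊤ | out ⊤ | ==
  [6] u=2 | in ⊤ | out ⊤ | ==

Converged values:
  [0] ⊤
  [1] ⊤
  [2] ⊤
  [3] ⊤

6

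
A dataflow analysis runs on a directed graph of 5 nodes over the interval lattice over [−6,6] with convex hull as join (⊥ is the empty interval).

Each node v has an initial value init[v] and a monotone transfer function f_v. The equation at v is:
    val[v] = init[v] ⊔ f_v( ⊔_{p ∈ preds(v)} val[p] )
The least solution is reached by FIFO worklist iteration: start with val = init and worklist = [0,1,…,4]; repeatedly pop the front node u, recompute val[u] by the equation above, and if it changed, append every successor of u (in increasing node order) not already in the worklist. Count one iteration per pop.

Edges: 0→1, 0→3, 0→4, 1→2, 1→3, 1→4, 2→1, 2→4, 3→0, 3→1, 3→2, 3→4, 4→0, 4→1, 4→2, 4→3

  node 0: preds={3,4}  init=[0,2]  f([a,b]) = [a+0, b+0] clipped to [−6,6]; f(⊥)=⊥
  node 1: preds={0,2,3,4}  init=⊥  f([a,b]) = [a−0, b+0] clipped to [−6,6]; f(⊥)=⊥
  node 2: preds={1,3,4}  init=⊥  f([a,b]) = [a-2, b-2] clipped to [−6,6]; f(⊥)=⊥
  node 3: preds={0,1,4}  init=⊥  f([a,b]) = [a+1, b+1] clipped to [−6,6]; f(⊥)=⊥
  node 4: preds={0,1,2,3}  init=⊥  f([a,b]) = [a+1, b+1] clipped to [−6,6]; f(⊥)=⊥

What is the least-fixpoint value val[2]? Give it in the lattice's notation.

[-6,4]

Iteration log — 23 steps:
  step 1. node 0  ⊔preds=⊥  new=[0,2]  stable
  step 2. node 1  ⊔preds=[0,2]  new=[0,2]  old=⊥  +wl: 
  step 3. node 2  ⊔preds=[0,2]  new=[-2,0]  old=⊥  +wl: 1
  step 4. node 3  ⊔preds=[0,2]  new=[1,3]  old=⊥  +wl: 0,2
  step 5. node 4  ⊔preds=[-2,3]  new=[-1,4]  old=⊥  +wl: 3
  step 6. node 1  ⊔preds=[-2,4]  new=[-2,4]  old=[0,2]  +wl: 4
  step 7. node 0  ⊔preds=[-1,4]  new=[-1,4]  old=[0,2]  +wl: 1
  step 8. node 2  ⊔preds=[-2,4]  new=[-4,2]  old=[-2,0]  +wl: 
  step 9. node 3  ⊔preds=[-2,4]  new=[-1,5]  old=[1,3]  +wl: 0,2
  step 10. node 4  ⊔preds=[-4,5]  new=[-3,6]  old=[-1,4]  +wl: 3
  step 11. node 1  ⊔preds=[-4,6]  new=[-4,6]  old=[-2,4]  +wl: 4
  step 12. node 0  ⊔preds=[-3,6]  new=[-3,6]  old=[-1,4]  +wl: 1
  step 13. node 2  ⊔preds=[-4,6]  new=[-6,4]  old=[-4,2]  +wl: 
  step 14. node 3  ⊔preds=[-4,6]  new=[-3,6]  old=[-1,5]  +wl: 0,2
  step 15. node 4  ⊔preds=[-6,6]  new=[-5,6]  old=[-3,6]  +wl: 3
  step 16. node 1  ⊔preds=[-6,6]  new=[-6,6]  old=[-4,6]  +wl: 4
  step 17. node 0  ⊔preds=[-5,6]  new=[-5,6]  old=[-3,6]  +wl: 1
  step 18. node 2  ⊔preds=[-6,6]  new=[-6,4]  stable
  step 19. node 3  ⊔preds=[-6,6]  new=[-5,6]  old=[-3,6]  +wl: 0,2
  step 20. node 4  ⊔preds=[-6,6]  new=[-5,6]  stable
  step 21. node 1  ⊔preds=[-6,6]  new=[-6,6]  stable
  step 22. node 0  ⊔preds=[-5,6]  new=[-5,6]  stable
  step 23. node 2  ⊔preds=[-6,6]  new=[-6,4]  stable

Least fixpoint reached:
  node 0: [-5,6]
  node 1: [-6,6]
  node 2: [-6,4]
  node 3: [-5,6]
  node 4: [-5,6]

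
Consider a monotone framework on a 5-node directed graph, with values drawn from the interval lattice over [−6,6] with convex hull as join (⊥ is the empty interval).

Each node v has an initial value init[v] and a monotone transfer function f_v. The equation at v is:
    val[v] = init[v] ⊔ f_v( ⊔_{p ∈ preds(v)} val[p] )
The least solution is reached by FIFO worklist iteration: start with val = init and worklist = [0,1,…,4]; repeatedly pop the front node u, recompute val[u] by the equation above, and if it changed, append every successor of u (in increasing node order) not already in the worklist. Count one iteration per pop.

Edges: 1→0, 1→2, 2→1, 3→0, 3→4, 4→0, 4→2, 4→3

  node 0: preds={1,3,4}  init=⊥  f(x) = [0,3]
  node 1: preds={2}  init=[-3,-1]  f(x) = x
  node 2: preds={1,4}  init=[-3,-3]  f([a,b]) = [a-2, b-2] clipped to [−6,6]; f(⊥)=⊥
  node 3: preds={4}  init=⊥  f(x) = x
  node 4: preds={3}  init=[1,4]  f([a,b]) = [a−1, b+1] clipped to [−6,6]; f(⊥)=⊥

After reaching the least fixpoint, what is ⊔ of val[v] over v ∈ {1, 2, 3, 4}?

[-6,6]

Trace (43 dequeues):
  [1] u=0 | in [-3,4] | out [0,3] | prev ⊥ | push {}
  [2] u=1 | in [-3,-3] | out [-3,-1] | ==
  [3] u=2 | in [-3,4] | out [-5,2] | prev [-3,-3] | push {1}
  [4] u=3 | in [1,4] | out [1,4] | prev ⊥ | push {0}
  [5] u=4 | in [1,4] | out [0,5] | prev [1,4] | push {2,3}
  [6] u=1 | in [-5,2] | out [-5,2] | prev [-3,-1] | push {}
  [7] u=0 | in [-5,5] | out [0,3] | ==
  [8] u=2 | in [-5,5] | out [-6,3] | prev [-5,2] | push {1}
  [9] u=3 | in [0,5] | out [0,5] | prev [1,4] | push {0,4}
  [10] u=1 | in [-6,3] | out [-6,3] | prev [-5,2] | push {2}
  [11] u=0 | in [-6,5] | out [0,3] | ==
  [12] u=4 | in [0,5] | out [-1,6] | prev [0,5] | push {0,3}
  [13] u=2 | in [-6,6] | out [-6,4] | prev [-6,3] | push {1}
  [14] u=0 | in [-6,6] | out [0,3] | ==
  [15] u=3 | in [-1,6] | out [-1,6] | prev [0,5] | push {0,4}
  [16] u=1 | in [-6,4] | out [-6,4] | prev [-6,3] | push {2}
  [17] u=0 | in [-6,6] | out [0,3] | ==
  [18] u=4 | in [-1,6] | out [-2,6] | prev [-1,6] | push {0,3}
  [19] u=2 | in [-6,6] | out [-6,4] | ==
  [20] u=0 | in [-6,6] | out [0,3] | ==
  [21] u=3 | in [-2,6] | out [-2,6] | prev [-1,6] | push {0,4}
  [22] u=0 | in [-6,6] | out [0,3] | ==
  [23] u=4 | in [-2,6] | out [-3,6] | prev [-2,6] | push {0,2,3}
  [24] u=0 | in [-6,6] | out [0,3] | ==
  [25] u=2 | in [-6,6] | out [-6,4] | ==
  [26] u=3 | in [-3,6] | out [-3,6] | prev [-2,6] | push {0,4}
  [27] u=0 | in [-6,6] | out [0,3] | ==
  [28] u=4 | in [-3,6] | out [-4,6] | prev [-3,6] | push {0,2,3}
  [29] u=0 | in [-6,6] | out [0,3] | ==
  [30] u=2 | in [-6,6] | out [-6,4] | ==
  [31] u=3 | in [-4,6] | out [-4,6] | prev [-3,6] | push {0,4}
  [32] u=0 | in [-6,6] | out [0,3] | ==
  [33] u=4 | in [-4,6] | out [-5,6] | prev [-4,6] | push {0,2,3}
  [34] u=0 | in [-6,6] | out [0,3] | ==
  [35] u=2 | in [-6,6] | out [-6,4] | ==
  [36] u=3 | in [-5,6] | out [-5,6] | prev [-4,6] | push {0,4}
  [37] u=0 | in [-6,6] | out [0,3] | ==
  [38] u=4 | in [-5,6] | out [-6,6] | prev [-5,6] | push {0,2,3}
  [39] u=0 | in [-6,6] | out [0,3] | ==
  [40] u=2 | in [-6,6] | out [-6,4] | ==
  [41] u=3 | in [-6,6] | out [-6,6] | prev [-5,6] | push {0,4}
  [42] u=0 | in [-6,6] | out [0,3] | ==
  [43] u=4 | in [-6,6] | out [-6,6] | ==

Converged values:
  [0] [0,3]
  [1] [-6,4]
  [2] [-6,4]
  [3] [-6,6]
  [4] [-6,6]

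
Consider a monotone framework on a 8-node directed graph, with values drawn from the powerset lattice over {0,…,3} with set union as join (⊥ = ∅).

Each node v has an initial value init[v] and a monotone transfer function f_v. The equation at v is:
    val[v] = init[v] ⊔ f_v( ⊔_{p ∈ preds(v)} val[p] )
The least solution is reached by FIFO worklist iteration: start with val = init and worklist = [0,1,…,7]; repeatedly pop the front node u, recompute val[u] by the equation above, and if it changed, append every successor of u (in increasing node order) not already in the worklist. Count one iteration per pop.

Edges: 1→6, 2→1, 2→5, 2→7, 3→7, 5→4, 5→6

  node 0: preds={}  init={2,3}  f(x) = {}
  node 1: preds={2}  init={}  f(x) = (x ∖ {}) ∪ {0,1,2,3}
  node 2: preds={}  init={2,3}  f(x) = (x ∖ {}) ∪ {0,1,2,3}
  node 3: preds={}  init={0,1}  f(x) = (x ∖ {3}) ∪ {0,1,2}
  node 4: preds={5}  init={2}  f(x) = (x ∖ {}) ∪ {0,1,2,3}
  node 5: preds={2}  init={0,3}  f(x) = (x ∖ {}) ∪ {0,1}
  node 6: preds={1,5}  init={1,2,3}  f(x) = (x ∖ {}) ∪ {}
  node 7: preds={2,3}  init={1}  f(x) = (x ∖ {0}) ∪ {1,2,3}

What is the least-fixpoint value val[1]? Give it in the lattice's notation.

{0,1,2,3}

Iteration log — 10 steps:
  step 1. node 0  ⊔preds={}  new={2,3}  stable
  step 2. node 1  ⊔preds={2,3}  new={0,1,2,3}  old={}  +wl: 
  step 3. node 2  ⊔preds={}  new={0,1,2,3}  old={2,3}  +wl: 1
  step 4. node 3  ⊔preds={}  new={0,1,2}  old={0,1}  +wl: 
  step 5. node 4  ⊔preds={0,3}  new={0,1,2,3}  old={2}  +wl: 
  step 6. node 5  ⊔preds={0,1,2,3}  new={0,1,2,3}  old={0,3}  +wl: 4
  step 7. node 6  ⊔preds={0,1,2,3}  new={0,1,2,3}  old={1,2,3}  +wl: 
  step 8. node 7  ⊔preds={0,1,2,3}  new={1,2,3}  old={1}  +wl: 
  step 9. node 1  ⊔preds={0,1,2,3}  new={0,1,2,3}  stable
  step 10. node 4  ⊔preds={0,1,2,3}  new={0,1,2,3}  stable

Least fixpoint reached:
  node 0: {2,3}
  node 1: {0,1,2,3}
  node 2: {0,1,2,3}
  node 3: {0,1,2}
  node 4: {0,1,2,3}
  node 5: {0,1,2,3}
  node 6: {0,1,2,3}
  node 7: {1,2,3}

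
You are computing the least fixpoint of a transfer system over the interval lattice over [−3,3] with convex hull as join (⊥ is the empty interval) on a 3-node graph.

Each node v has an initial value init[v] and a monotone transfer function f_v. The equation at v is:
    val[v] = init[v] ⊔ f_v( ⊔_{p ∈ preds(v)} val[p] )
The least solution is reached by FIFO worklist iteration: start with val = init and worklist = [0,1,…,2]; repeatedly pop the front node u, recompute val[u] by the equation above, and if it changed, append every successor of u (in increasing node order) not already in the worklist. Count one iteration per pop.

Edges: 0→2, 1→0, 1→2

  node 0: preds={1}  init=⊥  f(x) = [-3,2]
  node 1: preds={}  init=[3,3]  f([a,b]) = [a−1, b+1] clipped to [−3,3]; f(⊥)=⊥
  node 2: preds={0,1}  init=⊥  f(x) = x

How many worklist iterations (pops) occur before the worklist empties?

3

Worklist (3 pops):
  #1 pop 0: in=[3,3] → [-3,2] (was ⊥); enqueue []
  #2 pop 1: in=⊥ → [3,3] (no change)
  #3 pop 2: in=[-3,3] → [-3,3] (was ⊥); enqueue []

Fixpoint:
  val[0] = [-3,2]
  val[1] = [3,3]
  val[2] = [-3,3]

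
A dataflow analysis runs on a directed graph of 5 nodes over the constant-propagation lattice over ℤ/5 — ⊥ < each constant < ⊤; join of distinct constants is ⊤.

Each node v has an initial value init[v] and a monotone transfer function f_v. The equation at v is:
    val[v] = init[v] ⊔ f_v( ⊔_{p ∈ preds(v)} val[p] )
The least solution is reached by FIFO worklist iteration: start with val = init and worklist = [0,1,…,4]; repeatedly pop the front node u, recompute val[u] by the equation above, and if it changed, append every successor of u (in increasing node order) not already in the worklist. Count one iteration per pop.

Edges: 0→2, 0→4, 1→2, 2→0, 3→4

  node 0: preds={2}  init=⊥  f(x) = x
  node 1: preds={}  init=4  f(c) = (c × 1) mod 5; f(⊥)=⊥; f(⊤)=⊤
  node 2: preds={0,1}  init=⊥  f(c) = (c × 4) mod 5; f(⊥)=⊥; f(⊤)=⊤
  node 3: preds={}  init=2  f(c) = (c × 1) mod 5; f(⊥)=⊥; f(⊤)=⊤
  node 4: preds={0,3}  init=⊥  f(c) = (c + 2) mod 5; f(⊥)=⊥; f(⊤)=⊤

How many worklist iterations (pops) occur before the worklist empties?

11

Worklist (11 pops):
  #1 pop 0: in=⊥ → ⊥ (no change)
  #2 pop 1: in=⊥ → 4 (no change)
  #3 pop 2: in=4 → 1 (was ⊥); enqueue [0]
  #4 pop 3: in=⊥ → 2 (no change)
  #5 pop 4: in=2 → 4 (was ⊥); enqueue []
  #6 pop 0: in=1 → 1 (was ⊥); enqueue [2,4]
  #7 pop 2: in=⊤ → ⊤ (was 1); enqueue [0]
  #8 pop 4: in=⊤ → ⊤ (was 4); enqueue []
  #9 pop 0: in=⊤ → ⊤ (was 1); enqueue [2,4]
  #10 pop 2: in=⊤ → ⊤ (no change)
  #11 pop 4: in=⊤ → ⊤ (no change)

Fixpoint:
  val[0] = ⊤
  val[1] = 4
  val[2] = ⊤
  val[3] = 2
  val[4] = ⊤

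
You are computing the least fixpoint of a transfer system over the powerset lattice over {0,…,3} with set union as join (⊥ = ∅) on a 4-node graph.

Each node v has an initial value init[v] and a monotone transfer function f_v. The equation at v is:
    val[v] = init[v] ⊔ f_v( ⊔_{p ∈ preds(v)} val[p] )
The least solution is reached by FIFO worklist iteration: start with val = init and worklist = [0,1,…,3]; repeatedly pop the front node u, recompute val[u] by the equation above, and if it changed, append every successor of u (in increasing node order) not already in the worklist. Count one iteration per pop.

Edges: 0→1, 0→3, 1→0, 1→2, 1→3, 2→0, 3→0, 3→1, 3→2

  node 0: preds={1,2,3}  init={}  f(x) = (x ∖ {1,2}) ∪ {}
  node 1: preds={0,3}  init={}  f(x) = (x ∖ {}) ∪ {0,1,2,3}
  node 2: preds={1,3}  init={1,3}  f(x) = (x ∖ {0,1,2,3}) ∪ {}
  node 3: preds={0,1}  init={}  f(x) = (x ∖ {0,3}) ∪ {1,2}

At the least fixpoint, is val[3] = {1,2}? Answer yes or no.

Trace (8 dequeues):
  [1] u=0 | in {1,3} | out {3} | prev {} | push {}
  [2] u=1 | in {3} | out {0,1,2,3} | prev {} | push {0}
  [3] u=2 | in {0,1,2,3} | out {1,3} | ==
  [4] u=3 | in {0,1,2,3} | out {1,2} | prev {} | push {1,2}
  [5] u=0 | in {0,1,2,3} | out {0,3} | prev {3} | push {3}
  [6] u=1 | in {0,1,2,3} | out {0,1,2,3} | ==
  [7] u=2 | in {0,1,2,3} | out {1,3} | ==
  [8] u=3 | in {0,1,2,3} | out {1,2} | ==

Converged values:
  [0] {0,3}
  [1] {0,1,2,3}
  [2] {1,3}
  [3] {1,2}

yes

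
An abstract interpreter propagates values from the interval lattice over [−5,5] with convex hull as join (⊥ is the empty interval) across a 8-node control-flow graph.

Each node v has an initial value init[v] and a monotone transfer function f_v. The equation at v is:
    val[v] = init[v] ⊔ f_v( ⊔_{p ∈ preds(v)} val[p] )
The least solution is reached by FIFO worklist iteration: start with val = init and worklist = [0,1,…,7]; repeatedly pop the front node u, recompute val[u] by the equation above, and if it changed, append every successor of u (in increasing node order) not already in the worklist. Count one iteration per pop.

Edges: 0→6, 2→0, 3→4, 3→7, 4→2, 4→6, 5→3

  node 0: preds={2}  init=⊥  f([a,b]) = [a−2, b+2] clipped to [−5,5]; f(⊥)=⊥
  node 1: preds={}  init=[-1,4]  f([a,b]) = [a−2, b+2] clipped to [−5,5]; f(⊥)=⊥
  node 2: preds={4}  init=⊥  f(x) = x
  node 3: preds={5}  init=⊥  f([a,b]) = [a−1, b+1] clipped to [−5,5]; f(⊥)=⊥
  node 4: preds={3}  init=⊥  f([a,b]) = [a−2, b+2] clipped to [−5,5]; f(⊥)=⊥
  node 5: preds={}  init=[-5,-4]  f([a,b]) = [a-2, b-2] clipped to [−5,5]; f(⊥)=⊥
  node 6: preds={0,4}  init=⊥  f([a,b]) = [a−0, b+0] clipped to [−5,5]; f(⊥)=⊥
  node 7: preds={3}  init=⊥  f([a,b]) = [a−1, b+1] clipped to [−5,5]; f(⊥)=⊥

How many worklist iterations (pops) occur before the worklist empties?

Worklist (11 pops):
  #1 pop 0: in=⊥ → ⊥ (no change)
  #2 pop 1: in=⊥ → [-1,4] (no change)
  #3 pop 2: in=⊥ → ⊥ (no change)
  #4 pop 3: in=[-5,-4] → [-5,-3] (was ⊥); enqueue []
  #5 pop 4: in=[-5,-3] → [-5,-1] (was ⊥); enqueue [2]
  #6 pop 5: in=⊥ → [-5,-4] (no change)
  #7 pop 6: in=[-5,-1] → [-5,-1] (was ⊥); enqueue []
  #8 pop 7: in=[-5,-3] → [-5,-2] (was ⊥); enqueue []
  #9 pop 2: in=[-5,-1] → [-5,-1] (was ⊥); enqueue [0]
  #10 pop 0: in=[-5,-1] → [-5,1] (was ⊥); enqueue [6]
  #11 pop 6: in=[-5,1] → [-5,1] (was [-5,-1]); enqueue []

Fixpoint:
  val[0] = [-5,1]
  val[1] = [-1,4]
  val[2] = [-5,-1]
  val[3] = [-5,-3]
  val[4] = [-5,-1]
  val[5] = [-5,-4]
  val[6] = [-5,1]
  val[7] = [-5,-2]

11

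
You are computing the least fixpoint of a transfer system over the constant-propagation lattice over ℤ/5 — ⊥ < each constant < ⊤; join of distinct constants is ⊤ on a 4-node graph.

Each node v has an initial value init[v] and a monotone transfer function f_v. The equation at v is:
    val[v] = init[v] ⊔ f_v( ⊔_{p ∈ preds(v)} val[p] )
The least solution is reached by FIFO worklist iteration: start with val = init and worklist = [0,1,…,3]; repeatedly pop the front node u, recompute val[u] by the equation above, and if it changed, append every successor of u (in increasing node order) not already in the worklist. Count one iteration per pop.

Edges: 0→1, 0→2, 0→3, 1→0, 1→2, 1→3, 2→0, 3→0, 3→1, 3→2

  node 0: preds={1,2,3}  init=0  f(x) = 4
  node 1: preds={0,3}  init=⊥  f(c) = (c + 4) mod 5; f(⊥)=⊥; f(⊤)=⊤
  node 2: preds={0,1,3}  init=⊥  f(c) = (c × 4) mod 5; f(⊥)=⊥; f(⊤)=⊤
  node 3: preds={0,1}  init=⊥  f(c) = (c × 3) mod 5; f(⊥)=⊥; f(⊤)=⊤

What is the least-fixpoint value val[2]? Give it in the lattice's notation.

Trace (7 dequeues):
  [1] u=0 | in ⊥ | out ⊤ | prev 0 | push {}
  [2] u=1 | in ⊤ | out ⊤ | prev ⊥ | push {0}
  [3] u=2 | in ⊤ | out ⊤ | prev ⊥ | push {}
  [4] u=3 | in ⊤ | out ⊤ | prev ⊥ | push {1,2}
  [5] u=0 | in ⊤ | out ⊤ | ==
  [6] u=1 | in ⊤ | out ⊤ | ==
  [7] u=2 | in ⊤ | out ⊤ | ==

Converged values:
  [0] ⊤
  [1] ⊤
  [2] ⊤
  [3] ⊤

⊤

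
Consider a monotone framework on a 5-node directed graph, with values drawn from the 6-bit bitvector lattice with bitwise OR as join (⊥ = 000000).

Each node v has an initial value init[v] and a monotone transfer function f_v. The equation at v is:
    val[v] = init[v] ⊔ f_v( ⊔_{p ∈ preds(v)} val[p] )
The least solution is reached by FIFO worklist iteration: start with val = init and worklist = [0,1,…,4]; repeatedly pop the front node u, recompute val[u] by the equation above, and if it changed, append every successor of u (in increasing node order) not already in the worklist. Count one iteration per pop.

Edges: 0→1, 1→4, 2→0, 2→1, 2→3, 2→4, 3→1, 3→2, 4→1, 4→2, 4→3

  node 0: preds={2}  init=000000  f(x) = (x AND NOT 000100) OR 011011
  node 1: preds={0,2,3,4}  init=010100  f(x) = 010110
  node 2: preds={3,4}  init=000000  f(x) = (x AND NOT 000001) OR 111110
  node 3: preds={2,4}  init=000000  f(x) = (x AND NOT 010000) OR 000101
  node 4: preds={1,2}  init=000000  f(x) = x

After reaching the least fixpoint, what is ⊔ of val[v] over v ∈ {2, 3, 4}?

Worklist (9 pops):
  #1 pop 0: in=000000 → 011011 (was 000000); enqueue []
  #2 pop 1: in=011011 → 010110 (was 010100); enqueue []
  #3 pop 2: in=000000 → 111110 (was 000000); enqueue [0,1]
  #4 pop 3: in=111110 → 101111 (was 000000); enqueue [2]
  #5 pop 4: in=111110 → 111110 (was 000000); enqueue [3]
  #6 pop 0: in=111110 → 111011 (was 011011); enqueue []
  #7 pop 1: in=111111 → 010110 (no change)
  #8 pop 2: in=111111 → 111110 (no change)
  #9 pop 3: in=111110 → 101111 (no change)

Fixpoint:
  val[0] = 111011
  val[1] = 010110
  val[2] = 111110
  val[3] = 101111
  val[4] = 111110

111111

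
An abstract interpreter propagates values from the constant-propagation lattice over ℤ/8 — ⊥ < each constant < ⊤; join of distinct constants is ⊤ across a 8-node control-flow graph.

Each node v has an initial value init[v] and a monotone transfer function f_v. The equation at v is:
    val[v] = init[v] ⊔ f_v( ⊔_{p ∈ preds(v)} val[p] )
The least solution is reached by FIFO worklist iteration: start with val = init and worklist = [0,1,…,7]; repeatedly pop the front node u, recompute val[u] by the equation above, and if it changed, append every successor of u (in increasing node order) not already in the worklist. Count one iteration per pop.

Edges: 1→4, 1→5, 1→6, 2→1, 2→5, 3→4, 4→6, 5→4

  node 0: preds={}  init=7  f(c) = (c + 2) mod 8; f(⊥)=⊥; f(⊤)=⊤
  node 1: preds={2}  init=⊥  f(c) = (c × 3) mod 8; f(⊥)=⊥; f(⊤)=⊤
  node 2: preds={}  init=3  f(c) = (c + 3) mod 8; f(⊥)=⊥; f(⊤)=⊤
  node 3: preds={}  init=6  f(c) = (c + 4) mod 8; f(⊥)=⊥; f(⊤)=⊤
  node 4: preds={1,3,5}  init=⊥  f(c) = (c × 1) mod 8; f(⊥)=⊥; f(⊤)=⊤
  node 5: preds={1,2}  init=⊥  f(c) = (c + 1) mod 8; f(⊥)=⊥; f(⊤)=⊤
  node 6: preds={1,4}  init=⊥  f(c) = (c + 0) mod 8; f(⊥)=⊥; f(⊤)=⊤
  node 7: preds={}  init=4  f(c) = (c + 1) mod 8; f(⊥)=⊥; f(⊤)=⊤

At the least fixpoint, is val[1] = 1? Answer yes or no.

Trace (9 dequeues):
  [1] u=0 | in ⊥ | out 7 | ==
  [2] u=1 | in 3 | out 1 | prev ⊥ | push {}
  [3] u=2 | in ⊥ | out 3 | ==
  [4] u=3 | in ⊥ | out 6 | ==
  [5] u=4 | in ⊤ | out ⊤ | prev ⊥ | push {}
  [6] u=5 | in ⊤ | out ⊤ | prev ⊥ | push {4}
  [7] u=6 | in ⊤ | out ⊤ | prev ⊥ | push {}
  [8] u=7 | in ⊥ | out 4 | ==
  [9] u=4 | in ⊤ | out ⊤ | ==

Converged values:
  [0] 7
  [1] 1
  [2] 3
  [3] 6
  [4] ⊤
  [5] ⊤
  [6] ⊤
  [7] 4

yes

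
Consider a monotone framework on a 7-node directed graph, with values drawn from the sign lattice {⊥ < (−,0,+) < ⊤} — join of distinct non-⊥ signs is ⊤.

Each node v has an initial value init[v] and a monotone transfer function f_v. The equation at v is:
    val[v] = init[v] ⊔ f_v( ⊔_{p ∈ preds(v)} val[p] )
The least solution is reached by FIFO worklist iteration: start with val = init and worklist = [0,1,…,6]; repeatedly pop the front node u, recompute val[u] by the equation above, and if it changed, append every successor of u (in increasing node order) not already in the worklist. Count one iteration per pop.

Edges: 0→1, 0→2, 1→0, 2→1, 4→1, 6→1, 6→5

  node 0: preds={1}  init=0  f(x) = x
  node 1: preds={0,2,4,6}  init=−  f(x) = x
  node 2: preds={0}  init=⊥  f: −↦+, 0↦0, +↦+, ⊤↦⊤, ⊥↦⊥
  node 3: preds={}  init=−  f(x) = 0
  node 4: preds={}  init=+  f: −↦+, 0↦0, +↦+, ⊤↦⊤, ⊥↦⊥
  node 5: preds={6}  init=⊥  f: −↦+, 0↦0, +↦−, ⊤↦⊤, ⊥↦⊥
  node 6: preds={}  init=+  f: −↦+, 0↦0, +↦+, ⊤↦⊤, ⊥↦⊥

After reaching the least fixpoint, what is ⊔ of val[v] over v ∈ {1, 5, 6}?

⊤

Worklist (9 pops):
  #1 pop 0: in=− → ⊤ (was 0); enqueue []
  #2 pop 1: in=⊤ → ⊤ (was −); enqueue [0]
  #3 pop 2: in=⊤ → ⊤ (was ⊥); enqueue [1]
  #4 pop 3: in=⊥ → ⊤ (was −); enqueue []
  #5 pop 4: in=⊥ → + (no change)
  #6 pop 5: in=+ → − (was ⊥); enqueue []
  #7 pop 6: in=⊥ → + (no change)
  #8 pop 0: in=⊤ → ⊤ (no change)
  #9 pop 1: in=⊤ → ⊤ (no change)

Fixpoint:
  val[0] = ⊤
  val[1] = ⊤
  val[2] = ⊤
  val[3] = ⊤
  val[4] = +
  val[5] = −
  val[6] = +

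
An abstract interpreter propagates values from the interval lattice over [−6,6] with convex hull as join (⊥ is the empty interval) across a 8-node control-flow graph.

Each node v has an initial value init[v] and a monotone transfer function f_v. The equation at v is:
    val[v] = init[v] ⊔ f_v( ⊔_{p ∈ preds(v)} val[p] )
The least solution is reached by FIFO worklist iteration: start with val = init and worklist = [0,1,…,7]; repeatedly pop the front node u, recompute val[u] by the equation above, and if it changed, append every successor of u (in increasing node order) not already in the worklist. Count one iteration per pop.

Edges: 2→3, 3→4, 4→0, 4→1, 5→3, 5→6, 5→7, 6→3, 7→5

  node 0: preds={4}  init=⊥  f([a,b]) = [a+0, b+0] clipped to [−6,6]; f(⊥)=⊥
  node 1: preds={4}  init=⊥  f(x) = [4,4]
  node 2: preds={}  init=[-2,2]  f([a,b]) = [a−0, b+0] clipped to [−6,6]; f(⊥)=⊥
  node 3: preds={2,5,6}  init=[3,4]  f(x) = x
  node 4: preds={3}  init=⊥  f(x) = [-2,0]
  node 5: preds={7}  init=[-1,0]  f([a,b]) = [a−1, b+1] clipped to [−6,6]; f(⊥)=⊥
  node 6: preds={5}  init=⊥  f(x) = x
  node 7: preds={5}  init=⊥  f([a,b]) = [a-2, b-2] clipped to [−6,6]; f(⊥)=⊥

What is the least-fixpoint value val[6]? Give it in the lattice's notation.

[-6,0]

Iteration log — 23 steps:
  step 1. node 0  ⊔preds=⊥  new=⊥  stable
  step 2. node 1  ⊔preds=⊥  new=[4,4]  old=⊥  +wl: 
  step 3. node 2  ⊔preds=⊥  new=[-2,2]  stable
  step 4. node 3  ⊔preds=[-2,2]  new=[-2,4]  old=[3,4]  +wl: 
  step 5. node 4  ⊔preds=[-2,4]  new=[-2,0]  old=⊥  +wl: 0,1
  step 6. node 5  ⊔preds=⊥  new=[-1,0]  stable
  step 7. node 6  ⊔preds=[-1,0]  new=[-1,0]  old=⊥  +wl: 3
  step 8. node 7  ⊔preds=[-1,0]  new=[-3,-2]  old=⊥  +wl: 5
  step 9. node 0  ⊔preds=[-2,0]  new=[-2,0]  old=⊥  +wl: 
  step 10. node 1  ⊔preds=[-2,0]  new=[4,4]  stable
  step 11. node 3  ⊔preds=[-2,2]  new=[-2,4]  stable
  step 12. node 5  ⊔preds=[-3,-2]  new=[-4,0]  old=[-1,0]  +wl: 3,6,7
  step 13. node 3  ⊔preds=[-4,2]  new=[-4,4]  old=[-2,4]  +wl: 4
  step 14. node 6  ⊔preds=[-4,0]  new=[-4,0]  old=[-1,0]  +wl: 3
  step 15. node 7  ⊔preds=[-4,0]  new=[-6,-2]  old=[-3,-2]  +wl: 5
  step 16. node 4  ⊔preds=[-4,4]  new=[-2,0]  stable
  step 17. node 3  ⊔preds=[-4,2]  new=[-4,4]  stable
  step 18. node 5  ⊔preds=[-6,-2]  new=[-6,0]  old=[-4,0]  +wl: 3,6,7
  step 19. node 3  ⊔preds=[-6,2]  new=[-6,4]  old=[-4,4]  +wl: 4
  step 20. node 6  ⊔preds=[-6,0]  new=[-6,0]  old=[-4,0]  +wl: 3
  step 21. node 7  ⊔preds=[-6,0]  new=[-6,-2]  stable
  step 22. node 4  ⊔preds=[-6,4]  new=[-2,0]  stable
  step 23. node 3  ⊔preds=[-6,2]  new=[-6,4]  stable

Least fixpoint reached:
  node 0: [-2,0]
  node 1: [4,4]
  node 2: [-2,2]
  node 3: [-6,4]
  node 4: [-2,0]
  node 5: [-6,0]
  node 6: [-6,0]
  node 7: [-6,-2]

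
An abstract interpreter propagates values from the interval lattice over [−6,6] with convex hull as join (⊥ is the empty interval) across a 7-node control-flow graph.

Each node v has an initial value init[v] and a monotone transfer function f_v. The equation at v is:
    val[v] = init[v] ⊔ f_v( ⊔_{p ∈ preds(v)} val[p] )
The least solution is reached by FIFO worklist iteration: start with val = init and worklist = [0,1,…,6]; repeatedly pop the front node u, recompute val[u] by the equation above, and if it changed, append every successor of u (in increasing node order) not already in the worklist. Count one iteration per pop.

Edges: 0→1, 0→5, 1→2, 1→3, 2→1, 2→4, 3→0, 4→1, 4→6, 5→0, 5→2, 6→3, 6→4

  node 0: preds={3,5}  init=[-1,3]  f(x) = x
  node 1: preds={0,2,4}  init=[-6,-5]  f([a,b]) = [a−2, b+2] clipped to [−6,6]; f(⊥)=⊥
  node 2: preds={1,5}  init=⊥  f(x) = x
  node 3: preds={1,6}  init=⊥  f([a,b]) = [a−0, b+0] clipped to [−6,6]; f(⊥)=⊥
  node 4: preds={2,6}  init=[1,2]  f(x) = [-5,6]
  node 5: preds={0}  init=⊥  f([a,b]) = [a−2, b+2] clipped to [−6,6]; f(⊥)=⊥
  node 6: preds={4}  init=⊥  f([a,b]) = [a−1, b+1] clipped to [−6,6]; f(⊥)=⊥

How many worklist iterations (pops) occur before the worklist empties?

18

Trace (18 dequeues):
  [1] u=0 | in ⊥ | out [-1,3] | ==
  [2] u=1 | in [-1,3] | out [-6,5] | prev [-6,-5] | push {}
  [3] u=2 | in [-6,5] | out [-6,5] | prev ⊥ | push {1}
  [4] u=3 | in [-6,5] | out [-6,5] | prev ⊥ | push {0}
  [5] u=4 | in [-6,5] | out [-5,6] | prev [1,2] | push {}
  [6] u=5 | in [-1,3] | out [-3,5] | prev ⊥ | push {2}
  [7] u=6 | in [-5,6] | out [-6,6] | prev ⊥ | push {3,4}
  [8] u=1 | in [-6,6] | out [-6,6] | prev [-6,5] | push {}
  [9] u=0 | in [-6,5] | out [-6,5] | prev [-1,3] | push {1,5}
  [10] u=2 | in [-6,6] | out [-6,6] | prev [-6,5] | push {}
  [11] u=3 | in [-6,6] | out [-6,6] | prev [-6,5] | push {0}
  [12] u=4 | in [-6,6] | out [-5,6] | ==
  [13] u=1 | in [-6,6] | out [-6,6] | ==
  [14] u=5 | in [-6,5] | out [-6,6] | prev [-3,5] | push {2}
  [15] u=0 | in [-6,6] | out [-6,6] | prev [-6,5] | push {1,5}
  [16] u=2 | in [-6,6] | out [-6,6] | ==
  [17] u=1 | in [-6,6] | out [-6,6] | ==
  [18] u=5 | in [-6,6] | out [-6,6] | ==

Converged values:
  [0] [-6,6]
  [1] [-6,6]
  [2] [-6,6]
  [3] [-6,6]
  [4] [-5,6]
  [5] [-6,6]
  [6] [-6,6]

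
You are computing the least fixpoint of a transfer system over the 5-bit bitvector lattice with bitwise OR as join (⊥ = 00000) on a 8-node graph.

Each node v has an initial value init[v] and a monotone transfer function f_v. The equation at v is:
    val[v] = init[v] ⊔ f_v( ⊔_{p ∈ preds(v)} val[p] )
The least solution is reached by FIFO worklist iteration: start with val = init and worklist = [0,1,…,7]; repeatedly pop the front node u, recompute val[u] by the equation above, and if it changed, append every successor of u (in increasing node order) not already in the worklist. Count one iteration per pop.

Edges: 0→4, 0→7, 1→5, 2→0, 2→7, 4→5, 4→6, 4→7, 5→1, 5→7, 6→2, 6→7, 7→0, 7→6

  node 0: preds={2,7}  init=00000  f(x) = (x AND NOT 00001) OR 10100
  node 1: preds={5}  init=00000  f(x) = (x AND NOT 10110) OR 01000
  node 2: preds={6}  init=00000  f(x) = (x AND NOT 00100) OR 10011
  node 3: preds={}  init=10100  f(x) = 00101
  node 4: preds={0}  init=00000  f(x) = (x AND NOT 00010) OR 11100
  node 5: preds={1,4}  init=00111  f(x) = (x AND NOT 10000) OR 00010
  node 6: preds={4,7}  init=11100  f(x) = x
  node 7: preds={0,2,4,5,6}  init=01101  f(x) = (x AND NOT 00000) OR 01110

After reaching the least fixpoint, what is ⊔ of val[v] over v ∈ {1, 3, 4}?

Trace (15 dequeues):
  [1] u=0 | in 01101 | out 11100 | prev 00000 | push {}
  [2] u=1 | in 00111 | out 01001 | prev 00000 | push {}
  [3] u=2 | in 11100 | out 11011 | prev 00000 | push {0}
  [4] u=3 | in 00000 | out 10101 | prev 10100 | push {}
  [5] u=4 | in 11100 | out 11100 | prev 00000 | push {}
  [6] u=5 | in 11101 | out 01111 | prev 00111 | push {1}
  [7] u=6 | in 11101 | out 11101 | prev 11100 | push {2}
  [8] u=7 | in 11111 | out 11111 | prev 01101 | push {6}
  [9] u=0 | in 11111 | out 11110 | prev 11100 | push {4,7}
  [10] u=1 | in 01111 | out 01001 | ==
  [11] u=2 | in 11101 | out 11011 | ==
  [12] u=6 | in 11111 | out 11111 | prev 11101 | push {2}
  [13] u=4 | in 11110 | out 11100 | ==
  [14] u=7 | in 11111 | out 11111 | ==
  [15] u=2 | in 11111 | out 11011 | ==

Converged values:
  [0] 11110
  [1] 01001
  [2] 11011
  [3] 10101
  [4] 11100
  [5] 01111
  [6] 11111
  [7] 11111

11101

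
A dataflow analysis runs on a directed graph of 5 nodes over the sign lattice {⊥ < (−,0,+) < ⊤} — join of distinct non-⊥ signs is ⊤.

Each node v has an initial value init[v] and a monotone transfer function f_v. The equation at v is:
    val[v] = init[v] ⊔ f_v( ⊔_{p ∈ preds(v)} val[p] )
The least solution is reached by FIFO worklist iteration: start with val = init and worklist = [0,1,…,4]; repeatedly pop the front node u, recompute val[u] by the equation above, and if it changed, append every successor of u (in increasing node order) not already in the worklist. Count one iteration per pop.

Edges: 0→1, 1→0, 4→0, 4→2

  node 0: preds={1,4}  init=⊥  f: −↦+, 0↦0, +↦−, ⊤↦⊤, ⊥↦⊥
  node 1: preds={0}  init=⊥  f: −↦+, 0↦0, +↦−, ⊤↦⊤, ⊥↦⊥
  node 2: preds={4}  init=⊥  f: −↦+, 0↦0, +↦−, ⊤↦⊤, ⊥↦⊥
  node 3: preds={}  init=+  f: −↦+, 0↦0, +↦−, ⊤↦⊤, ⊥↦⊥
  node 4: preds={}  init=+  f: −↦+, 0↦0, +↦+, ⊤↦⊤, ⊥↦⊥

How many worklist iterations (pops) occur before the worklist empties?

Iteration log — 6 steps:
  step 1. node 0  ⊔preds=+  new=−  old=⊥  +wl: 
  step 2. node 1  ⊔preds=−  new=+  old=⊥  +wl: 0
  step 3. node 2  ⊔preds=+  new=−  old=⊥  +wl: 
  step 4. node 3  ⊔preds=⊥  new=+  stable
  step 5. node 4  ⊔preds=⊥  new=+  stable
  step 6. node 0  ⊔preds=+  new=−  stable

Least fixpoint reached:
  node 0: −
  node 1: +
  node 2: −
  node 3: +
  node 4: +

6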